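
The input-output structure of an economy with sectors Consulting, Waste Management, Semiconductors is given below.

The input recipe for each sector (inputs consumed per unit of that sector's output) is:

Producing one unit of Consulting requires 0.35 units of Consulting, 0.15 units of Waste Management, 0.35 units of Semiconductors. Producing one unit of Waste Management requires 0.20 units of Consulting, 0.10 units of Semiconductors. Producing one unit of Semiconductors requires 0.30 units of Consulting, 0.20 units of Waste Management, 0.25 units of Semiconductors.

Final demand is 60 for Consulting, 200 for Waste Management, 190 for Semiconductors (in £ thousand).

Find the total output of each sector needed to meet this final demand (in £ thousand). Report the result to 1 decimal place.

I − A =
  [   0.65    -0.20    -0.30]
  [  -0.15     1.00    -0.20]
  [  -0.35    -0.10     0.75]
Cofactors of I−A, C_ij = (−1)^(i+j)·(minor ij) (rows/columns in the sector order above):
  C_11 = (1.00)(0.75) − (-0.20)(-0.10) = 0.7300
  C_12 = −[(-0.15)(0.75) − (-0.20)(-0.35)] = 0.1825
  C_13 = (-0.15)(-0.10) − (1.00)(-0.35) = 0.3650
  C_21 = −[(-0.20)(0.75) − (-0.30)(-0.10)] = 0.1800
  C_22 = (0.65)(0.75) − (-0.30)(-0.35) = 0.3825
  C_23 = −[(0.65)(-0.10) − (-0.20)(-0.35)] = 0.1350
  C_31 = (-0.20)(-0.20) − (-0.30)(1.00) = 0.3400
  C_32 = −[(0.65)(-0.20) − (-0.30)(-0.15)] = 0.1750
  C_33 = (0.65)(1.00) − (-0.20)(-0.15) = 0.6200
det(I−A) = Σ_j (I−A)_1j·C_1j = (0.65)(0.7300) + (-0.20)(0.1825) + (-0.30)(0.3650) = 0.3285
adj(I−A) = Cᵀ =
  [ 0.7300   0.1800   0.3400]
  [ 0.1825   0.3825   0.1750]
  [ 0.3650   0.1350   0.6200]
(I − A)⁻¹ = adj(I−A) / det(I−A) ≈
  [   2.2222     0.5479     1.0350]
  [   0.5556     1.1644     0.5327]
  [   1.1111     0.4110     1.8874]
x = (I − A)⁻¹ d = adj(I−A)·d / det(I−A), with det(I−A) = 0.3285:
  x_C = (0.7300·60 + 0.1800·200 + 0.3400·190) / 0.3285 = 144.40 / 0.3285 ≈ 439.6
  x_W = (0.1825·60 + 0.3825·200 + 0.1750·190) / 0.3285 = 120.70 / 0.3285 ≈ 367.4
  x_S = (0.3650·60 + 0.1350·200 + 0.6200·190) / 0.3285 = 166.70 / 0.3285 ≈ 507.5

x_C = 439.6, x_W = 367.4, x_S = 507.5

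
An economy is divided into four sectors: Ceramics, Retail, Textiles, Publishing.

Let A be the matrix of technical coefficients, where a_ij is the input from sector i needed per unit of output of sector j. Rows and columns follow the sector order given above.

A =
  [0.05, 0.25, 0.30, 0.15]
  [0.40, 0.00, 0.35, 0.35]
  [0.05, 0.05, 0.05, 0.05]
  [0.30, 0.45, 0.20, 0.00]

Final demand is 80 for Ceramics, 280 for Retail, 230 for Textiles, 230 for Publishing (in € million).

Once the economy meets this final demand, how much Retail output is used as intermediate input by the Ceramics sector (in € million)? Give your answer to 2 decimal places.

I − A =
  [   0.95    -0.25    -0.30    -0.15]
  [  -0.40     1.00    -0.35    -0.35]
  [  -0.05    -0.05     0.95    -0.05]
  [  -0.30    -0.45    -0.20     1.00]
Compute the cofactors C_ij = (−1)^(i+j)·(3×3 minor ij) of I−A; the adjugate is their transpose:
adj(I−A) = Cᵀ =
  [ 0.761500   0.322375   0.411375   0.247625]
  [ 0.502000   0.829250   0.546750   0.392875]
  [ 0.091375   0.086250   0.602125   0.074000]
  [ 0.472625   0.487125   0.489875   0.765500]
det(I−A) = Σ_j (I−A)_1j·C_1j = (0.95)(0.761500) + (-0.25)(0.502000) + (-0.30)(0.091375) + (-0.15)(0.472625) = 0.49961875
(I − A)⁻¹ = adj(I−A) / det(I−A) ≈
  [   1.5242     0.6452     0.8234     0.4956]
  [   1.0048     1.6598     1.0943     0.7863]
  [   0.1829     0.1726     1.2052     0.1481]
  [   0.9460     0.9750     0.9805     1.5322]
First solve x = (I − A)⁻¹ d = adj(I−A)·d / det(I−A); in particular x_1 = (0.761500·80 + 0.322375·280 + 0.411375·230 + 0.247625·230) / 0.49961875 = 302.755 / 0.49961875 ≈ 605.9721.
Intermediate flow from 2 to 1: z_21 = a_21 · x_1 = 0.40 × 302.755 / 0.49961875 = 121.102 / 0.49961875 ≈ 242.39.

z_21 = 242.39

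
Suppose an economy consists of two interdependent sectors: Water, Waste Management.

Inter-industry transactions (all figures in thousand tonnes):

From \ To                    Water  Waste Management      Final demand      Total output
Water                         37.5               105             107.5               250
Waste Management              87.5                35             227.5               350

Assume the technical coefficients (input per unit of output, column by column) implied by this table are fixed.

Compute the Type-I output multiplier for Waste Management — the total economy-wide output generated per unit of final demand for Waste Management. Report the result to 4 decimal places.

Technical coefficients a_ij = z_ij / X_j:
  a_11 = 37.5/250 = 0.15, a_21 = 87.5/250 = 0.35
  a_12 = 105/350 = 0.30, a_22 = 35/350 = 0.10
I − A =
  [   0.85    -0.30]
  [  -0.35     0.90]
det(I−A) = (0.85)(0.90) − (-0.30)(-0.35) = 0.6600
adj(I−A) = [[0.90, 0.30], [0.35, 0.85]]
(I − A)⁻¹ = adj(I−A) / det(I−A) ≈
  [   1.36364     0.45455]
  [   0.53030     1.28788]
The output multiplier for sector j is the column-j sum of the Leontief inverse (I − A)⁻¹ = adj(I−A) / det(I−A).
Column 2 of adj(I−A): (0.30, 0.85); det(I−A) = 0.6600.
m_2 = (0.30 + 0.85) / 0.6600 = 1.15 / 0.6600 ≈ 1.7424.

m_2 = 1.7424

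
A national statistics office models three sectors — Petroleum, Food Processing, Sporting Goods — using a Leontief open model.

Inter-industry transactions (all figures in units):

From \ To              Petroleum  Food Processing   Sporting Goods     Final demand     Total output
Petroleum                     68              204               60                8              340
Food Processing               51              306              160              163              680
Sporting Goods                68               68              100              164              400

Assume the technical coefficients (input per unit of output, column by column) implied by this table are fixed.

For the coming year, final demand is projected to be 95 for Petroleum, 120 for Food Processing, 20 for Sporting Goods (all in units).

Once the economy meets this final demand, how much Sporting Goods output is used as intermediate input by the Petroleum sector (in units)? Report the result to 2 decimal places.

Technical coefficients a_ij = z_ij / X_j:
  a_PP = 68/340 = 0.20, a_FP = 51/340 = 0.15, a_SP = 68/340 = 0.20
  a_PF = 204/680 = 0.30, a_FF = 306/680 = 0.45, a_SF = 68/680 = 0.10
  a_PS = 60/400 = 0.15, a_FS = 160/400 = 0.40, a_SS = 100/400 = 0.25
I − A =
  [   0.80    -0.30    -0.15]
  [  -0.15     0.55    -0.40]
  [  -0.20    -0.10     0.75]
Cofactors of I−A, C_ij = (−1)^(i+j)·(minor ij) (rows/columns in the sector order above):
  C_11 = (0.55)(0.75) − (-0.40)(-0.10) = 0.3725
  C_12 = −[(-0.15)(0.75) − (-0.40)(-0.20)] = 0.1925
  C_13 = (-0.15)(-0.10) − (0.55)(-0.20) = 0.1250
  C_21 = −[(-0.30)(0.75) − (-0.15)(-0.10)] = 0.2400
  C_22 = (0.80)(0.75) − (-0.15)(-0.20) = 0.5700
  C_23 = −[(0.80)(-0.10) − (-0.30)(-0.20)] = 0.1400
  C_31 = (-0.30)(-0.40) − (-0.15)(0.55) = 0.2025
  C_32 = −[(0.80)(-0.40) − (-0.15)(-0.15)] = 0.3425
  C_33 = (0.80)(0.55) − (-0.30)(-0.15) = 0.3950
det(I−A) = Σ_j (I−A)_1j·C_1j = (0.80)(0.3725) + (-0.30)(0.1925) + (-0.15)(0.1250) = 0.2215
adj(I−A) = Cᵀ =
  [ 0.3725   0.2400   0.2025]
  [ 0.1925   0.5700   0.3425]
  [ 0.1250   0.1400   0.3950]
(I − A)⁻¹ = adj(I−A) / det(I−A) ≈
  [   1.6817     1.0835     0.9142]
  [   0.8691     2.5734     1.5463]
  [   0.5643     0.6321     1.7833]
First solve x = (I − A)⁻¹ d = adj(I−A)·d / det(I−A); in particular x_P = (0.3725·95 + 0.2400·120 + 0.2025·20) / 0.2215 = 68.2375 / 0.2215 ≈ 308.0700.
Intermediate flow from S to P: z_SP = a_SP · x_P = 0.20 × 68.2375 / 0.2215 = 13.6475 / 0.2215 ≈ 61.61.

z_SP = 61.61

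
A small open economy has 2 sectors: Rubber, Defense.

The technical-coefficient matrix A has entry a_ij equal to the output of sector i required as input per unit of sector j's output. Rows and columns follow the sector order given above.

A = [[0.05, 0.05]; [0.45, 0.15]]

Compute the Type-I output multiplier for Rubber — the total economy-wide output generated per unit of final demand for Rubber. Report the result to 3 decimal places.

m_1 = 1.656

I − A =
  [   0.95    -0.05]
  [  -0.45     0.85]
det(I−A) = (0.95)(0.85) − (-0.05)(-0.45) = 0.7850
adj(I−A) = [[0.85, 0.05], [0.45, 0.95]]
(I − A)⁻¹ = adj(I−A) / det(I−A) ≈
  [   1.0828     0.0637]
  [   0.5732     1.2102]
The output multiplier for sector j is the column-j sum of the Leontief inverse (I − A)⁻¹ = adj(I−A) / det(I−A).
Column 1 of adj(I−A): (0.85, 0.45); det(I−A) = 0.7850.
m_1 = (0.85 + 0.45) / 0.7850 = 1.30 / 0.7850 ≈ 1.656.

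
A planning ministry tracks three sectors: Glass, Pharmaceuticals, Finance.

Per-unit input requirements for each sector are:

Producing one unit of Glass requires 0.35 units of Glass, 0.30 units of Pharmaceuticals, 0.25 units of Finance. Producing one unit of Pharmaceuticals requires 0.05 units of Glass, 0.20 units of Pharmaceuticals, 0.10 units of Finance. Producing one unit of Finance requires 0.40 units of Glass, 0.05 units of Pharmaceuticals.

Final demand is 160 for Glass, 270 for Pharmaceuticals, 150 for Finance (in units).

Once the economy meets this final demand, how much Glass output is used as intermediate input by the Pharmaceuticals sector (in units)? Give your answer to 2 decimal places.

z_12 = 27.05

I − A =
  [   0.65    -0.05    -0.40]
  [  -0.30     0.80    -0.05]
  [  -0.25    -0.10     1.00]
Cofactors of I−A, C_ij = (−1)^(i+j)·(minor ij) (rows/columns in the sector order above):
  C_11 = (0.80)(1.00) − (-0.05)(-0.10) = 0.7950
  C_12 = −[(-0.30)(1.00) − (-0.05)(-0.25)] = 0.3125
  C_13 = (-0.30)(-0.10) − (0.80)(-0.25) = 0.2300
  C_21 = −[(-0.05)(1.00) − (-0.40)(-0.10)] = 0.0900
  C_22 = (0.65)(1.00) − (-0.40)(-0.25) = 0.5500
  C_23 = −[(0.65)(-0.10) − (-0.05)(-0.25)] = 0.0775
  C_31 = (-0.05)(-0.05) − (-0.40)(0.80) = 0.3225
  C_32 = −[(0.65)(-0.05) − (-0.40)(-0.30)] = 0.1525
  C_33 = (0.65)(0.80) − (-0.05)(-0.30) = 0.5050
det(I−A) = Σ_j (I−A)_1j·C_1j = (0.65)(0.7950) + (-0.05)(0.3125) + (-0.40)(0.2300) = 0.409125
adj(I−A) = Cᵀ =
  [ 0.7950   0.0900   0.3225]
  [ 0.3125   0.5500   0.1525]
  [ 0.2300   0.0775   0.5050]
(I − A)⁻¹ = adj(I−A) / det(I−A) ≈
  [   1.9432     0.2200     0.7883]
  [   0.7638     1.3443     0.3727]
  [   0.5622     0.1894     1.2343]
First solve x = (I − A)⁻¹ d = adj(I−A)·d / det(I−A); in particular x_2 = (0.3125·160 + 0.5500·270 + 0.1525·150) / 0.409125 = 221.375 / 0.409125 ≈ 541.0938.
Intermediate flow from 1 to 2: z_12 = a_12 · x_2 = 0.05 × 221.375 / 0.409125 = 11.06875 / 0.409125 ≈ 27.05.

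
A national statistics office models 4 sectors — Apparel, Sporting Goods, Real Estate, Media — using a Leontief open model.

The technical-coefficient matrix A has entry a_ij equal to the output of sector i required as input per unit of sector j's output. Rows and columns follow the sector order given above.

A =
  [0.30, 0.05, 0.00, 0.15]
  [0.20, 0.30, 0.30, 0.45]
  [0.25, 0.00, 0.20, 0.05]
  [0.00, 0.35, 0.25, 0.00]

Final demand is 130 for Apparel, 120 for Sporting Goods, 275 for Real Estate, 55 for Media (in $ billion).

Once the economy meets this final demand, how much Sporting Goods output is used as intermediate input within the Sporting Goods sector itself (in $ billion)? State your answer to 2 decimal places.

I − A =
  [   0.70    -0.05     0.00    -0.15]
  [  -0.20     0.70    -0.30    -0.45]
  [  -0.25     0.00     0.80    -0.05]
  [   0.00    -0.35    -0.25     1.00]
Compute the cofactors C_ij = (−1)^(i+j)·(3×3 minor ij) of I−A; the adjugate is their transpose:
adj(I−A) = Cᵀ =
  [ 0.420000   0.081375   0.062625   0.102750]
  [ 0.260625   0.541875   0.296250   0.297750]
  [ 0.139125   0.037875   0.359250   0.055875]
  [ 0.126000   0.199125   0.193500   0.380250]
det(I−A) = Σ_j (I−A)_1j·C_1j = (0.70)(0.420000) + (-0.05)(0.260625) + (0.00)(0.139125) + (-0.15)(0.126000) = 0.26206875
(I − A)⁻¹ = adj(I−A) / det(I−A) ≈
  [   1.6026     0.3105     0.2390     0.3921]
  [   0.9945     2.0677     1.1304     1.1362]
  [   0.5309     0.1445     1.3708     0.2132]
  [   0.4808     0.7598     0.7384     1.4510]
First solve x = (I − A)⁻¹ d = adj(I−A)·d / det(I−A); in particular x_2 = (0.260625·130 + 0.541875·120 + 0.296250·275 + 0.297750·55) / 0.26206875 = 196.75125 / 0.26206875 ≈ 750.7620.
Intermediate flow from 2 to 2: z_22 = a_22 · x_2 = 0.30 × 196.75125 / 0.26206875 = 59.025375 / 0.26206875 ≈ 225.23.

z_22 = 225.23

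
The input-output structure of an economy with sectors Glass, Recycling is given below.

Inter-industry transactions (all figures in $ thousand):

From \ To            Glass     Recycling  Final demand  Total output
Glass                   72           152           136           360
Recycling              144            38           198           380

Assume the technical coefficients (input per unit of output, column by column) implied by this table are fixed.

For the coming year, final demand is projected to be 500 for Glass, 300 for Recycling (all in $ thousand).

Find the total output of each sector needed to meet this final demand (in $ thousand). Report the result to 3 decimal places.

Technical coefficients a_ij = z_ij / X_j:
  a_GG = 72/360 = 0.20, a_RG = 144/360 = 0.40
  a_GR = 152/380 = 0.40, a_RR = 38/380 = 0.10
I − A =
  [   0.80    -0.40]
  [  -0.40     0.90]
det(I−A) = (0.80)(0.90) − (-0.40)(-0.40) = 0.5600
adj(I−A) = [[0.90, 0.40], [0.40, 0.80]]
(I − A)⁻¹ = adj(I−A) / det(I−A) ≈
  [   1.6071     0.7143]
  [   0.7143     1.4286]
x = (I − A)⁻¹ d = adj(I−A)·d / det(I−A), with det(I−A) = 0.5600:
  x_G = (0.90·500 + 0.40·300) / 0.5600 = 570.00 / 0.5600 ≈ 1017.857
  x_R = (0.40·500 + 0.80·300) / 0.5600 = 440.00 / 0.5600 ≈ 785.714

x_G = 1017.857, x_R = 785.714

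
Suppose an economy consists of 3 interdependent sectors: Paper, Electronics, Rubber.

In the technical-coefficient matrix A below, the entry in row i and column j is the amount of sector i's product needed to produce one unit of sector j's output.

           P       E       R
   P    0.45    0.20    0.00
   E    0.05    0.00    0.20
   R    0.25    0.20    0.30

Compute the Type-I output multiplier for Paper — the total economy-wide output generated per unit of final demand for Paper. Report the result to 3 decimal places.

m_P = 2.905

I − A =
  [   0.55    -0.20     0.00]
  [  -0.05     1.00    -0.20]
  [  -0.25    -0.20     0.70]
Cofactors of I−A, C_ij = (−1)^(i+j)·(minor ij) (rows/columns in the sector order above):
  C_11 = (1.00)(0.70) − (-0.20)(-0.20) = 0.6600
  C_12 = −[(-0.05)(0.70) − (-0.20)(-0.25)] = 0.0850
  C_13 = (-0.05)(-0.20) − (1.00)(-0.25) = 0.2600
  C_21 = −[(-0.20)(0.70) − (0.00)(-0.20)] = 0.1400
  C_22 = (0.55)(0.70) − (0.00)(-0.25) = 0.3850
  C_23 = −[(0.55)(-0.20) − (-0.20)(-0.25)] = 0.1600
  C_31 = (-0.20)(-0.20) − (0.00)(1.00) = 0.0400
  C_32 = −[(0.55)(-0.20) − (0.00)(-0.05)] = 0.1100
  C_33 = (0.55)(1.00) − (-0.20)(-0.05) = 0.5400
det(I−A) = Σ_j (I−A)_1j·C_1j = (0.55)(0.6600) + (-0.20)(0.0850) + (0.00)(0.2600) = 0.3460
adj(I−A) = Cᵀ =
  [ 0.6600   0.1400   0.0400]
  [ 0.0850   0.3850   0.1100]
  [ 0.2600   0.1600   0.5400]
(I − A)⁻¹ = adj(I−A) / det(I−A) ≈
  [   1.9075     0.4046     0.1156]
  [   0.2457     1.1127     0.3179]
  [   0.7514     0.4624     1.5607]
The output multiplier for sector j is the column-j sum of the Leontief inverse (I − A)⁻¹ = adj(I−A) / det(I−A).
Column P of adj(I−A): (0.6600, 0.0850, 0.2600); det(I−A) = 0.3460.
m_P = (0.6600 + 0.0850 + 0.2600) / 0.3460 = 1.005 / 0.3460 ≈ 2.905.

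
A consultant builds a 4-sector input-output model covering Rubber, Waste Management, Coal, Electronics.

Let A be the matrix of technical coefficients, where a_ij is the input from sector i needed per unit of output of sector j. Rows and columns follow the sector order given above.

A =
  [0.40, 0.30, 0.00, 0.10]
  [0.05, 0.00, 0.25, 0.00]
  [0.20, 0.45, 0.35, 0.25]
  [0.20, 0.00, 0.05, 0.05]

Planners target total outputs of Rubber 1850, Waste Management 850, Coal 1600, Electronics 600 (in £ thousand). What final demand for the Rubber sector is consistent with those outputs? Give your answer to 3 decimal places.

d_R = 795.000

I − A =
  [   0.60    -0.30     0.00    -0.10]
  [  -0.05     1.00    -0.25     0.00]
  [  -0.20    -0.45     0.65    -0.25]
  [  -0.20     0.00    -0.05     0.95]
d = (I − A) x:
  d_R = (+0.60)·1850 + (-0.30)·850 + (+0.00)·1600 + (-0.10)·600 = 795.000
  d_W = (-0.05)·1850 + (+1.00)·850 + (-0.25)·1600 + (+0.00)·600 = 357.500
  d_C = (-0.20)·1850 + (-0.45)·850 + (+0.65)·1600 + (-0.25)·600 = 137.500
  d_E = (-0.20)·1850 + (+0.00)·850 + (-0.05)·1600 + (+0.95)·600 = 120.000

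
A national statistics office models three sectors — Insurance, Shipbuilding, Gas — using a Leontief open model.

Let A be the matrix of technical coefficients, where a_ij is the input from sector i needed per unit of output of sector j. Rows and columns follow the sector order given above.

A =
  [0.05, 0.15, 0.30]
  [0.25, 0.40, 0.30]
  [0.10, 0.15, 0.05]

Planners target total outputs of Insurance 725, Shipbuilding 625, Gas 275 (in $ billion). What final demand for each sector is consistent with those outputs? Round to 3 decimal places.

I − A =
  [   0.95    -0.15    -0.30]
  [  -0.25     0.60    -0.30]
  [  -0.10    -0.15     0.95]
d = (I − A) x:
  d_I = (+0.95)·725 + (-0.15)·625 + (-0.30)·275 = 512.500
  d_S = (-0.25)·725 + (+0.60)·625 + (-0.30)·275 = 111.250
  d_G = (-0.10)·725 + (-0.15)·625 + (+0.95)·275 = 95.000

d_I = 512.500, d_S = 111.250, d_G = 95.000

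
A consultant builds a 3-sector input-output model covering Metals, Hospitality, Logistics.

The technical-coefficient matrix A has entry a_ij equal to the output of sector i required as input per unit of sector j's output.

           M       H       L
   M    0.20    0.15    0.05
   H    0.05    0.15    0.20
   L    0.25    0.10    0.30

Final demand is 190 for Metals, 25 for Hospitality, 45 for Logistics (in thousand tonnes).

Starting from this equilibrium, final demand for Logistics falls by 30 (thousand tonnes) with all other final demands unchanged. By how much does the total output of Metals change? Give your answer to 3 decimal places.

I − A =
  [   0.80    -0.15    -0.05]
  [  -0.05     0.85    -0.20]
  [  -0.25    -0.10     0.70]
Cofactors of I−A, C_ij = (−1)^(i+j)·(minor ij) (rows/columns in the sector order above):
  C_11 = (0.85)(0.70) − (-0.20)(-0.10) = 0.5750
  C_12 = −[(-0.05)(0.70) − (-0.20)(-0.25)] = 0.0850
  C_13 = (-0.05)(-0.10) − (0.85)(-0.25) = 0.2175
  C_21 = −[(-0.15)(0.70) − (-0.05)(-0.10)] = 0.1100
  C_22 = (0.80)(0.70) − (-0.05)(-0.25) = 0.5475
  C_23 = −[(0.80)(-0.10) − (-0.15)(-0.25)] = 0.1175
  C_31 = (-0.15)(-0.20) − (-0.05)(0.85) = 0.0725
  C_32 = −[(0.80)(-0.20) − (-0.05)(-0.05)] = 0.1625
  C_33 = (0.80)(0.85) − (-0.15)(-0.05) = 0.6725
det(I−A) = Σ_j (I−A)_1j·C_1j = (0.80)(0.5750) + (-0.15)(0.0850) + (-0.05)(0.2175) = 0.436375
adj(I−A) = Cᵀ =
  [ 0.5750   0.1100   0.0725]
  [ 0.0850   0.5475   0.1625]
  [ 0.2175   0.1175   0.6725]
(I − A)⁻¹ = adj(I−A) / det(I−A) ≈
  [   1.3177     0.2521     0.1661]
  [   0.1948     1.2547     0.3724]
  [   0.4984     0.2693     1.5411]
Δx = (I − A)⁻¹ Δd with Δd having -30 in the Logistics component and 0 elsewhere.
So Δx_M = L_ML · (-30), where L_ML = adj(I−A)_ML / det(I−A) = 0.0725 / 0.436375.
Δx_M = 0.0725 × (-30) / 0.436375 = -2.175 / 0.436375 ≈ -4.984.

Δx_M = -4.984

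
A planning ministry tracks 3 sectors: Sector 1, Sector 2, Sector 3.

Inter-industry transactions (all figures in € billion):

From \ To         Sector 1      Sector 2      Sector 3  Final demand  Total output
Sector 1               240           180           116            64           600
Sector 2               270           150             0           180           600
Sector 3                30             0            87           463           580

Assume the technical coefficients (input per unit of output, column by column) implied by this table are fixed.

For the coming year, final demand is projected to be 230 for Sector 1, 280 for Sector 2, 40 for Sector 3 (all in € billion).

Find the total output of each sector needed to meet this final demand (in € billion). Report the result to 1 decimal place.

Technical coefficients a_ij = z_ij / X_j:
  a_11 = 240/600 = 0.40, a_21 = 270/600 = 0.45, a_31 = 30/600 = 0.05
  a_12 = 180/600 = 0.30, a_22 = 150/600 = 0.25, a_32 = 0/600 = 0.00
  a_13 = 116/580 = 0.20, a_23 = 0/580 = 0.00, a_33 = 87/580 = 0.15
I − A =
  [   0.60    -0.30    -0.20]
  [  -0.45     0.75     0.00]
  [  -0.05     0.00     0.85]
Cofactors of I−A, C_ij = (−1)^(i+j)·(minor ij) (rows/columns in the sector order above):
  C_11 = (0.75)(0.85) − (0.00)(0.00) = 0.6375
  C_12 = −[(-0.45)(0.85) − (0.00)(-0.05)] = 0.3825
  C_13 = (-0.45)(0.00) − (0.75)(-0.05) = 0.0375
  C_21 = −[(-0.30)(0.85) − (-0.20)(0.00)] = 0.2550
  C_22 = (0.60)(0.85) − (-0.20)(-0.05) = 0.5000
  C_23 = −[(0.60)(0.00) − (-0.30)(-0.05)] = 0.0150
  C_31 = (-0.30)(0.00) − (-0.20)(0.75) = 0.1500
  C_32 = −[(0.60)(0.00) − (-0.20)(-0.45)] = 0.0900
  C_33 = (0.60)(0.75) − (-0.30)(-0.45) = 0.3150
det(I−A) = Σ_j (I−A)_1j·C_1j = (0.60)(0.6375) + (-0.30)(0.3825) + (-0.20)(0.0375) = 0.26025
adj(I−A) = Cᵀ =
  [ 0.6375   0.2550   0.1500]
  [ 0.3825   0.5000   0.0900]
  [ 0.0375   0.0150   0.3150]
(I − A)⁻¹ = adj(I−A) / det(I−A) ≈
  [   2.4496     0.9798     0.5764]
  [   1.4697     1.9212     0.3458]
  [   0.1441     0.0576     1.2104]
x = (I − A)⁻¹ d = adj(I−A)·d / det(I−A), with det(I−A) = 0.26025:
  x_1 = (0.6375·230 + 0.2550·280 + 0.1500·40) / 0.26025 = 224.025 / 0.26025 ≈ 860.8
  x_2 = (0.3825·230 + 0.5000·280 + 0.0900·40) / 0.26025 = 231.575 / 0.26025 ≈ 889.8
  x_3 = (0.0375·230 + 0.0150·280 + 0.3150·40) / 0.26025 = 25.425 / 0.26025 ≈ 97.7

x_1 = 860.8, x_2 = 889.8, x_3 = 97.7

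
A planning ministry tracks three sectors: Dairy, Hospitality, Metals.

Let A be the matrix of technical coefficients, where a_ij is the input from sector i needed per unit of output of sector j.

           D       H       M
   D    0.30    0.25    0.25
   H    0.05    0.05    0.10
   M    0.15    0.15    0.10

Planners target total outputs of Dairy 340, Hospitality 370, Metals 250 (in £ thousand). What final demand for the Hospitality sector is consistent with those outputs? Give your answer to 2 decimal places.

d_H = 309.50

I − A =
  [   0.70    -0.25    -0.25]
  [  -0.05     0.95    -0.10]
  [  -0.15    -0.15     0.90]
d = (I − A) x:
  d_D = (+0.70)·340 + (-0.25)·370 + (-0.25)·250 = 83.00
  d_H = (-0.05)·340 + (+0.95)·370 + (-0.10)·250 = 309.50
  d_M = (-0.15)·340 + (-0.15)·370 + (+0.90)·250 = 118.50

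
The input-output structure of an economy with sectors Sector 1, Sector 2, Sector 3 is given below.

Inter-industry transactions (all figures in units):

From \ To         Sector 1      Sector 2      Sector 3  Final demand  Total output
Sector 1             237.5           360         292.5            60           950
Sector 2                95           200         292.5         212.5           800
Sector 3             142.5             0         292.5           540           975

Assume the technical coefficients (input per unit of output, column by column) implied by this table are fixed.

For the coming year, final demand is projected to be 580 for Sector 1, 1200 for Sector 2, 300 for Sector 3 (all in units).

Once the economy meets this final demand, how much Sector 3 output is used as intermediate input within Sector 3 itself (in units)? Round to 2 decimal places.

z_33 = 293.43

Technical coefficients a_ij = z_ij / X_j:
  a_11 = 237.5/950 = 0.25, a_21 = 95/950 = 0.10, a_31 = 142.5/950 = 0.15
  a_12 = 360/800 = 0.45, a_22 = 200/800 = 0.25, a_32 = 0/800 = 0.00
  a_13 = 292.5/975 = 0.30, a_23 = 292.5/975 = 0.30, a_33 = 292.5/975 = 0.30
I − A =
  [   0.75    -0.45    -0.30]
  [  -0.10     0.75    -0.30]
  [  -0.15     0.00     0.70]
Cofactors of I−A, C_ij = (−1)^(i+j)·(minor ij) (rows/columns in the sector order above):
  C_11 = (0.75)(0.70) − (-0.30)(0.00) = 0.5250
  C_12 = −[(-0.10)(0.70) − (-0.30)(-0.15)] = 0.1150
  C_13 = (-0.10)(0.00) − (0.75)(-0.15) = 0.1125
  C_21 = −[(-0.45)(0.70) − (-0.30)(0.00)] = 0.3150
  C_22 = (0.75)(0.70) − (-0.30)(-0.15) = 0.4800
  C_23 = −[(0.75)(0.00) − (-0.45)(-0.15)] = 0.0675
  C_31 = (-0.45)(-0.30) − (-0.30)(0.75) = 0.3600
  C_32 = −[(0.75)(-0.30) − (-0.30)(-0.10)] = 0.2550
  C_33 = (0.75)(0.75) − (-0.45)(-0.10) = 0.5175
det(I−A) = Σ_j (I−A)_1j·C_1j = (0.75)(0.5250) + (-0.45)(0.1150) + (-0.30)(0.1125) = 0.30825
adj(I−A) = Cᵀ =
  [ 0.5250   0.3150   0.3600]
  [ 0.1150   0.4800   0.2550]
  [ 0.1125   0.0675   0.5175]
(I − A)⁻¹ = adj(I−A) / det(I−A) ≈
  [   1.7032     1.0219     1.1679]
  [   0.3731     1.5572     0.8273]
  [   0.3650     0.2190     1.6788]
First solve x = (I − A)⁻¹ d = adj(I−A)·d / det(I−A); in particular x_3 = (0.1125·580 + 0.0675·1200 + 0.5175·300) / 0.30825 = 301.50 / 0.30825 ≈ 978.1022.
Intermediate flow from 3 to 3: z_33 = a_33 · x_3 = 0.30 × 301.50 / 0.30825 = 90.45 / 0.30825 ≈ 293.43.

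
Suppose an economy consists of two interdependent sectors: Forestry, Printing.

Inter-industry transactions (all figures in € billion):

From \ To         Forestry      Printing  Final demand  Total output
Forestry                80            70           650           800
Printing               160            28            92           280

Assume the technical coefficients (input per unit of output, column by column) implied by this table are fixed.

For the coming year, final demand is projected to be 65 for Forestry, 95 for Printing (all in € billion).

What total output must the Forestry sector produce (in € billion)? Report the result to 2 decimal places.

x_F = 108.22

Technical coefficients a_ij = z_ij / X_j:
  a_FF = 80/800 = 0.10, a_PF = 160/800 = 0.20
  a_FP = 70/280 = 0.25, a_PP = 28/280 = 0.10
I − A =
  [   0.90    -0.25]
  [  -0.20     0.90]
det(I−A) = (0.90)(0.90) − (-0.25)(-0.20) = 0.7600
adj(I−A) = [[0.90, 0.25], [0.20, 0.90]]
(I − A)⁻¹ = adj(I−A) / det(I−A) ≈
  [   1.1842     0.3289]
  [   0.2632     1.1842]
x = (I − A)⁻¹ d = adj(I−A)·d / det(I−A), with det(I−A) = 0.7600:
  x_F = (0.90·65 + 0.25·95) / 0.7600 = 82.25 / 0.7600 ≈ 108.22
  x_P = (0.20·65 + 0.90·95) / 0.7600 = 98.50 / 0.7600 ≈ 129.61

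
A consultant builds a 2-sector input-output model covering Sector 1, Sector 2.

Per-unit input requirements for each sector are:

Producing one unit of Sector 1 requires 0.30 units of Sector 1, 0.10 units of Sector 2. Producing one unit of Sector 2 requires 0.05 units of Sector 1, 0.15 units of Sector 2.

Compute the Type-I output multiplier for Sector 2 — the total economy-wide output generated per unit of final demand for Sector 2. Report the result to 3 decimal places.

m_2 = 1.271

I − A =
  [   0.70    -0.05]
  [  -0.10     0.85]
det(I−A) = (0.70)(0.85) − (-0.05)(-0.10) = 0.5900
adj(I−A) = [[0.85, 0.05], [0.10, 0.70]]
(I − A)⁻¹ = adj(I−A) / det(I−A) ≈
  [   1.4407     0.0847]
  [   0.1695     1.1864]
The output multiplier for sector j is the column-j sum of the Leontief inverse (I − A)⁻¹ = adj(I−A) / det(I−A).
Column 2 of adj(I−A): (0.05, 0.70); det(I−A) = 0.5900.
m_2 = (0.05 + 0.70) / 0.5900 = 0.75 / 0.5900 ≈ 1.271.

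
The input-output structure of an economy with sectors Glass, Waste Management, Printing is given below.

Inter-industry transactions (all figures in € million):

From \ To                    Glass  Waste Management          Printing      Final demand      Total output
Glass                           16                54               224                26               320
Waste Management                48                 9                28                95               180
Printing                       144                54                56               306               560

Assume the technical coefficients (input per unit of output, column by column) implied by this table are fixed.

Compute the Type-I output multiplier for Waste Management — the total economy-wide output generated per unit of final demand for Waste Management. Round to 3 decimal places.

Technical coefficients a_ij = z_ij / X_j:
  a_11 = 16/320 = 0.05, a_21 = 48/320 = 0.15, a_31 = 144/320 = 0.45
  a_12 = 54/180 = 0.30, a_22 = 9/180 = 0.05, a_32 = 54/180 = 0.30
  a_13 = 224/560 = 0.40, a_23 = 28/560 = 0.05, a_33 = 56/560 = 0.10
I − A =
  [   0.95    -0.30    -0.40]
  [  -0.15     0.95    -0.05]
  [  -0.45    -0.30     0.90]
Cofactors of I−A, C_ij = (−1)^(i+j)·(minor ij) (rows/columns in the sector order above):
  C_11 = (0.95)(0.90) − (-0.05)(-0.30) = 0.8400
  C_12 = −[(-0.15)(0.90) − (-0.05)(-0.45)] = 0.1575
  C_13 = (-0.15)(-0.30) − (0.95)(-0.45) = 0.4725
  C_21 = −[(-0.30)(0.90) − (-0.40)(-0.30)] = 0.3900
  C_22 = (0.95)(0.90) − (-0.40)(-0.45) = 0.6750
  C_23 = −[(0.95)(-0.30) − (-0.30)(-0.45)] = 0.4200
  C_31 = (-0.30)(-0.05) − (-0.40)(0.95) = 0.3950
  C_32 = −[(0.95)(-0.05) − (-0.40)(-0.15)] = 0.1075
  C_33 = (0.95)(0.95) − (-0.30)(-0.15) = 0.8575
det(I−A) = Σ_j (I−A)_1j·C_1j = (0.95)(0.8400) + (-0.30)(0.1575) + (-0.40)(0.4725) = 0.56175
adj(I−A) = Cᵀ =
  [ 0.8400   0.3900   0.3950]
  [ 0.1575   0.6750   0.1075]
  [ 0.4725   0.4200   0.8575]
(I − A)⁻¹ = adj(I−A) / det(I−A) ≈
  [   1.4953     0.6943     0.7032]
  [   0.2804     1.2016     0.1914]
  [   0.8411     0.7477     1.5265]
The output multiplier for sector j is the column-j sum of the Leontief inverse (I − A)⁻¹ = adj(I−A) / det(I−A).
Column 2 of adj(I−A): (0.3900, 0.6750, 0.4200); det(I−A) = 0.56175.
m_2 = (0.3900 + 0.6750 + 0.4200) / 0.56175 = 1.485 / 0.56175 ≈ 2.644.

m_2 = 2.644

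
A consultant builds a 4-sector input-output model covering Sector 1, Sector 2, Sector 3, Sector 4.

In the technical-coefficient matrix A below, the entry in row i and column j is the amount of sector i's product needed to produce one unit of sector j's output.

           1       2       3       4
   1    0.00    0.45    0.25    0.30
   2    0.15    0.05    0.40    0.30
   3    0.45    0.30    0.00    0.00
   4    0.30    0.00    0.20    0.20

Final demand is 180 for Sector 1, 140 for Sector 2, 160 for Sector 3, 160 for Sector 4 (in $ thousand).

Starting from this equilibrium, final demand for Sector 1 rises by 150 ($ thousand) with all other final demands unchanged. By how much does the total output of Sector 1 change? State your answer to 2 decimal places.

I − A =
  [   1.00    -0.45    -0.25    -0.30]
  [  -0.15     0.95    -0.40    -0.30]
  [  -0.45    -0.30     1.00     0.00]
  [  -0.30     0.00    -0.20     0.80]
Compute the cofactors C_ij = (−1)^(i+j)·(3×3 minor ij) of I−A; the adjugate is their transpose:
adj(I−A) = Cᵀ =
  [ 0.646000   0.438000   0.418000   0.406500]
  [ 0.381000   0.593000   0.405500   0.365250]
  [ 0.405000   0.375000   0.580000   0.292500]
  [ 0.343500   0.258000   0.301750   0.563375]
det(I−A) = Σ_j (I−A)_1j·C_1j = (1.00)(0.646000) + (-0.45)(0.381000) + (-0.25)(0.405000) + (-0.30)(0.343500) = 0.27025
(I − A)⁻¹ = adj(I−A) / det(I−A) ≈
  [   2.3904     1.6207     1.5467     1.5042]
  [   1.4098     2.1943     1.5005     1.3515]
  [   1.4986     1.3876     2.1462     1.0823]
  [   1.2710     0.9547     1.1166     2.0846]
Δx = (I − A)⁻¹ Δd with Δd having +150 in the Sector 1 component and 0 elsewhere.
So Δx_1 = L_11 · (+150), where L_11 = adj(I−A)_11 / det(I−A) = 0.646000 / 0.27025.
Δx_1 = 0.646000 × (+150) / 0.27025 = 96.90 / 0.27025 ≈ 358.56.

Δx_1 = 358.56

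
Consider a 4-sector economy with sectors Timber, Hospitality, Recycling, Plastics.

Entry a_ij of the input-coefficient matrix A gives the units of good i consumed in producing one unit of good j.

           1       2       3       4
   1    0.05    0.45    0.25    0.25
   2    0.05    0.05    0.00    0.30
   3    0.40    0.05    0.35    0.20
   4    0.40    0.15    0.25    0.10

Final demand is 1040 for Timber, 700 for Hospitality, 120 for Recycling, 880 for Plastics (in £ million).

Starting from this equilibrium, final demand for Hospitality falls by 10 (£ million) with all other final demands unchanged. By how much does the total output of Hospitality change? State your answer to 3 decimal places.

I − A =
  [   0.95    -0.45    -0.25    -0.25]
  [  -0.05     0.95     0.00    -0.30]
  [  -0.40    -0.05     0.65    -0.20]
  [  -0.40    -0.15    -0.25     0.90]
Compute the cofactors C_ij = (−1)^(i+j)·(3×3 minor ij) of I−A; the adjugate is their transpose:
adj(I−A) = Cᵀ =
  [ 0.475250   0.287000   0.295625   0.293375]
  [ 0.134750   0.308250   0.115625   0.165875]
  [ 0.409750   0.279250   0.598375   0.339875]
  [ 0.347500   0.256500   0.316875   0.476375]
det(I−A) = Σ_j (I−A)_1j·C_1j = (0.95)(0.475250) + (-0.45)(0.134750) + (-0.25)(0.409750) + (-0.25)(0.347500) = 0.2015375
(I − A)⁻¹ = adj(I−A) / det(I−A) ≈
  [   2.3581     1.4241     1.4668     1.4557]
  [   0.6686     1.5295     0.5737     0.8230]
  [   2.0331     1.3856     2.9691     1.6864]
  [   1.7242     1.2727     1.5723     2.3637]
Δx = (I − A)⁻¹ Δd with Δd having -10 in the Hospitality component and 0 elsewhere.
So Δx_2 = L_22 · (-10), where L_22 = adj(I−A)_22 / det(I−A) = 0.308250 / 0.2015375.
Δx_2 = 0.308250 × (-10) / 0.2015375 = -3.0825 / 0.2015375 ≈ -15.295.

Δx_2 = -15.295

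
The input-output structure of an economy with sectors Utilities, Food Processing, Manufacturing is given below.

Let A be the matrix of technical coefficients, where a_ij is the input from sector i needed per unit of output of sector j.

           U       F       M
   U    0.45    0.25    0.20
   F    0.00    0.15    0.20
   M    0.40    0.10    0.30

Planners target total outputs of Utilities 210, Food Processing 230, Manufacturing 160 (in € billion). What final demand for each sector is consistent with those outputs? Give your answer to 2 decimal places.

I − A =
  [   0.55    -0.25    -0.20]
  [   0.00     0.85    -0.20]
  [  -0.40    -0.10     0.70]
d = (I − A) x:
  d_U = (+0.55)·210 + (-0.25)·230 + (-0.20)·160 = 26.00
  d_F = (+0.00)·210 + (+0.85)·230 + (-0.20)·160 = 163.50
  d_M = (-0.40)·210 + (-0.10)·230 + (+0.70)·160 = 5.00

d_U = 26.00, d_F = 163.50, d_M = 5.00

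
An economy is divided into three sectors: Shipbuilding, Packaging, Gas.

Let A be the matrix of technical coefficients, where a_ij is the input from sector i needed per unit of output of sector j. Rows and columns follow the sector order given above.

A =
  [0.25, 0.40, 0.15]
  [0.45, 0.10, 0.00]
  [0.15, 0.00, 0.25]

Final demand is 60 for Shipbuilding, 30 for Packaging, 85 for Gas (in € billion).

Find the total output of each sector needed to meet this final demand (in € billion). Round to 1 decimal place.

I − A =
  [   0.75    -0.40    -0.15]
  [  -0.45     0.90     0.00]
  [  -0.15     0.00     0.75]
Cofactors of I−A, C_ij = (−1)^(i+j)·(minor ij) (rows/columns in the sector order above):
  C_11 = (0.90)(0.75) − (0.00)(0.00) = 0.6750
  C_12 = −[(-0.45)(0.75) − (0.00)(-0.15)] = 0.3375
  C_13 = (-0.45)(0.00) − (0.90)(-0.15) = 0.1350
  C_21 = −[(-0.40)(0.75) − (-0.15)(0.00)] = 0.3000
  C_22 = (0.75)(0.75) − (-0.15)(-0.15) = 0.5400
  C_23 = −[(0.75)(0.00) − (-0.40)(-0.15)] = 0.0600
  C_31 = (-0.40)(0.00) − (-0.15)(0.90) = 0.1350
  C_32 = −[(0.75)(0.00) − (-0.15)(-0.45)] = 0.0675
  C_33 = (0.75)(0.90) − (-0.40)(-0.45) = 0.4950
det(I−A) = Σ_j (I−A)_1j·C_1j = (0.75)(0.6750) + (-0.40)(0.3375) + (-0.15)(0.1350) = 0.3510
adj(I−A) = Cᵀ =
  [ 0.6750   0.3000   0.1350]
  [ 0.3375   0.5400   0.0675]
  [ 0.1350   0.0600   0.4950]
(I − A)⁻¹ = adj(I−A) / det(I−A) ≈
  [   1.9231     0.8547     0.3846]
  [   0.9615     1.5385     0.1923]
  [   0.3846     0.1709     1.4103]
x = (I − A)⁻¹ d = adj(I−A)·d / det(I−A), with det(I−A) = 0.3510:
  x_S = (0.6750·60 + 0.3000·30 + 0.1350·85) / 0.3510 = 60.975 / 0.3510 ≈ 173.7
  x_P = (0.3375·60 + 0.5400·30 + 0.0675·85) / 0.3510 = 42.1875 / 0.3510 ≈ 120.2
  x_G = (0.1350·60 + 0.0600·30 + 0.4950·85) / 0.3510 = 51.975 / 0.3510 ≈ 148.1

x_S = 173.7, x_P = 120.2, x_G = 148.1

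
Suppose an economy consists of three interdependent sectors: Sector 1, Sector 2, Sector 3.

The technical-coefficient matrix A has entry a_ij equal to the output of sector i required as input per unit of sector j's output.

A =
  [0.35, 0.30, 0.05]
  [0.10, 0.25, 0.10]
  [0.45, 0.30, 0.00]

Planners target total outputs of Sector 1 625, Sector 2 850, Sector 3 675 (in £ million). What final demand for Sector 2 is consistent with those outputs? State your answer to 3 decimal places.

I − A =
  [   0.65    -0.30    -0.05]
  [  -0.10     0.75    -0.10]
  [  -0.45    -0.30     1.00]
d = (I − A) x:
  d_1 = (+0.65)·625 + (-0.30)·850 + (-0.05)·675 = 117.500
  d_2 = (-0.10)·625 + (+0.75)·850 + (-0.10)·675 = 507.500
  d_3 = (-0.45)·625 + (-0.30)·850 + (+1.00)·675 = 138.750

d_2 = 507.500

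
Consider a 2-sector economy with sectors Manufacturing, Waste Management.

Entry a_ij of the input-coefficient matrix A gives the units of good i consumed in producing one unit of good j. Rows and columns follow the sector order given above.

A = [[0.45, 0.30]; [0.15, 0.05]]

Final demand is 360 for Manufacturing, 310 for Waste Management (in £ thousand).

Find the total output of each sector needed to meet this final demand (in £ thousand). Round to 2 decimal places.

x_1 = 910.99, x_2 = 470.16

I − A =
  [   0.55    -0.30]
  [  -0.15     0.95]
det(I−A) = (0.55)(0.95) − (-0.30)(-0.15) = 0.4775
adj(I−A) = [[0.95, 0.30], [0.15, 0.55]]
(I − A)⁻¹ = adj(I−A) / det(I−A) ≈
  [   1.9895     0.6283]
  [   0.3141     1.1518]
x = (I − A)⁻¹ d = adj(I−A)·d / det(I−A), with det(I−A) = 0.4775:
  x_1 = (0.95·360 + 0.30·310) / 0.4775 = 435.00 / 0.4775 ≈ 910.99
  x_2 = (0.15·360 + 0.55·310) / 0.4775 = 224.50 / 0.4775 ≈ 470.16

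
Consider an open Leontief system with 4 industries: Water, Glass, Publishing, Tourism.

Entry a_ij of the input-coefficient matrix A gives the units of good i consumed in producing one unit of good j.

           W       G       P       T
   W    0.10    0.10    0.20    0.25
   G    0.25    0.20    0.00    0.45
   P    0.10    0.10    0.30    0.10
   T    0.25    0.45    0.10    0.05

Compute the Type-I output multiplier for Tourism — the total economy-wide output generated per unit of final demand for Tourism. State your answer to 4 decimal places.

m_T = 4.8210

I − A =
  [   0.90    -0.10    -0.20    -0.25]
  [  -0.25     0.80     0.00    -0.45]
  [  -0.10    -0.10     0.70    -0.10]
  [  -0.25    -0.45    -0.10     0.95]
Compute the cofactors C_ij = (−1)^(i+j)·(3×3 minor ij) of I−A; the adjugate is their transpose:
adj(I−A) = Cᵀ =
  [ 0.377750   0.174750   0.136000   0.196500]
  [ 0.247000   0.519250   0.116750   0.323250]
  [ 0.122000   0.143000   0.388625   0.140750]
  [ 0.229250   0.307000   0.132000   0.465500]
det(I−A) = Σ_j (I−A)_1j·C_1j = (0.90)(0.377750) + (-0.10)(0.247000) + (-0.20)(0.122000) + (-0.25)(0.229250) = 0.2335625
(I − A)⁻¹ = adj(I−A) / det(I−A) ≈
  [   1.61734     0.74819     0.58229     0.84132]
  [   1.05753     2.22317     0.49987     1.38400]
  [   0.52234     0.61226     1.66390     0.60262]
  [   0.98154     1.31442     0.56516     1.99304]
The output multiplier for sector j is the column-j sum of the Leontief inverse (I − A)⁻¹ = adj(I−A) / det(I−A).
Column T of adj(I−A): (0.196500, 0.323250, 0.140750, 0.465500); det(I−A) = 0.2335625.
m_T = (0.196500 + 0.323250 + 0.140750 + 0.465500) / 0.2335625 = 1.126 / 0.2335625 ≈ 4.8210.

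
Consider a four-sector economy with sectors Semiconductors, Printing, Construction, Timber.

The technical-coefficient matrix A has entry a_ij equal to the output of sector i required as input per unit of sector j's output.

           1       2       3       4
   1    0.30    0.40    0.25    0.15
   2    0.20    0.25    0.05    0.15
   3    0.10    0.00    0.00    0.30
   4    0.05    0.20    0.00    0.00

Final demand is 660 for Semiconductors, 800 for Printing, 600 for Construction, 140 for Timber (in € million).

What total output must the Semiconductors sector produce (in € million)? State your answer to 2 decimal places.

x_1 = 2579.93

I − A =
  [   0.70    -0.40    -0.25    -0.15]
  [  -0.20     0.75    -0.05    -0.15]
  [  -0.10     0.00     1.00    -0.30]
  [  -0.05    -0.20     0.00     1.00]
Compute the cofactors C_ij = (−1)^(i+j)·(3×3 minor ij) of I−A; the adjugate is their transpose:
adj(I−A) = Cᵀ =
  [ 0.717000   0.445000   0.201500   0.234750]
  [ 0.213250   0.663750   0.086500   0.157500]
  [ 0.095250   0.091000   0.409375   0.150750]
  [ 0.078500   0.155000   0.027375   0.424250]
det(I−A) = Σ_j (I−A)_1j·C_1j = (0.70)(0.717000) + (-0.40)(0.213250) + (-0.25)(0.095250) + (-0.15)(0.078500) = 0.3810125
(I − A)⁻¹ = adj(I−A) / det(I−A) ≈
  [   1.8818     1.1679     0.5289     0.6161]
  [   0.5597     1.7421     0.2270     0.4134]
  [   0.2500     0.2388     1.0744     0.3957]
  [   0.2060     0.4068     0.0718     1.1135]
x = (I − A)⁻¹ d = adj(I−A)·d / det(I−A), with det(I−A) = 0.3810125:
  x_1 = (0.717000·660 + 0.445000·800 + 0.201500·600 + 0.234750·140) / 0.3810125 = 982.985 / 0.3810125 ≈ 2579.93
  x_2 = (0.213250·660 + 0.663750·800 + 0.086500·600 + 0.157500·140) / 0.3810125 = 745.695 / 0.3810125 ≈ 1957.14
  x_3 = (0.095250·660 + 0.091000·800 + 0.409375·600 + 0.150750·140) / 0.3810125 = 402.395 / 0.3810125 ≈ 1056.12
  x_4 = (0.078500·660 + 0.155000·800 + 0.027375·600 + 0.424250·140) / 0.3810125 = 251.63 / 0.3810125 ≈ 660.42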